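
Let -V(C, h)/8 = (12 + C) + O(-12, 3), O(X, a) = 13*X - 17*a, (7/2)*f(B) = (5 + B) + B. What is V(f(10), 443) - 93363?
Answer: -643021/7 ≈ -91860.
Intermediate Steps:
f(B) = 10/7 + 4*B/7 (f(B) = 2*((5 + B) + B)/7 = 2*(5 + 2*B)/7 = 10/7 + 4*B/7)
O(X, a) = -17*a + 13*X
V(C, h) = 1560 - 8*C (V(C, h) = -8*((12 + C) + (-17*3 + 13*(-12))) = -8*((12 + C) + (-51 - 156)) = -8*((12 + C) - 207) = -8*(-195 + C) = 1560 - 8*C)
V(f(10), 443) - 93363 = (1560 - 8*(10/7 + (4/7)*10)) - 93363 = (1560 - 8*(10/7 + 40/7)) - 93363 = (1560 - 8*50/7) - 93363 = (1560 - 400/7) - 93363 = 10520/7 - 93363 = -643021/7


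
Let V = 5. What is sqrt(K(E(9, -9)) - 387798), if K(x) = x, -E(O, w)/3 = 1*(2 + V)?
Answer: 3*I*sqrt(43091) ≈ 622.75*I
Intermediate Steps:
E(O, w) = -21 (E(O, w) = -3*(2 + 5) = -3*7 = -21)
sqrt(K(E(9, -9)) - 387798) = sqrt(-21 - 387798) = sqrt(-387819) = 3*I*sqrt(43091)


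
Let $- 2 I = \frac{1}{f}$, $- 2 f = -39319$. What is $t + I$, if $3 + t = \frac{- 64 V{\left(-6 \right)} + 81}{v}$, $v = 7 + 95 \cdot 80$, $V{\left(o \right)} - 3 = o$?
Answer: $- \frac{886572419}{299099633} \approx -2.9641$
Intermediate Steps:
$f = \frac{39319}{2}$ ($f = \left(- \frac{1}{2}\right) \left(-39319\right) = \frac{39319}{2} \approx 19660.0$)
$V{\left(o \right)} = 3 + o$
$v = 7607$ ($v = 7 + 7600 = 7607$)
$I = - \frac{1}{39319}$ ($I = - \frac{1}{2 \cdot \frac{39319}{2}} = \left(- \frac{1}{2}\right) \frac{2}{39319} = - \frac{1}{39319} \approx -2.5433 \cdot 10^{-5}$)
$t = - \frac{22548}{7607}$ ($t = -3 + \frac{- 64 \left(3 - 6\right) + 81}{7607} = -3 + \left(\left(-64\right) \left(-3\right) + 81\right) \frac{1}{7607} = -3 + \left(192 + 81\right) \frac{1}{7607} = -3 + 273 \cdot \frac{1}{7607} = -3 + \frac{273}{7607} = - \frac{22548}{7607} \approx -2.9641$)
$t + I = - \frac{22548}{7607} - \frac{1}{39319} = - \frac{886572419}{299099633}$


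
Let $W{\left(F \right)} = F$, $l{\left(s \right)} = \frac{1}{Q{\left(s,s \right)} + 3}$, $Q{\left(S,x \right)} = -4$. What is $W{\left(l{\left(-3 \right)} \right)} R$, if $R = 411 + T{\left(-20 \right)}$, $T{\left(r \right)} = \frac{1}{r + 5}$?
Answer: $- \frac{6164}{15} \approx -410.93$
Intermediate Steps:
$l{\left(s \right)} = -1$ ($l{\left(s \right)} = \frac{1}{-4 + 3} = \frac{1}{-1} = -1$)
$T{\left(r \right)} = \frac{1}{5 + r}$
$R = \frac{6164}{15}$ ($R = 411 + \frac{1}{5 - 20} = 411 + \frac{1}{-15} = 411 - \frac{1}{15} = \frac{6164}{15} \approx 410.93$)
$W{\left(l{\left(-3 \right)} \right)} R = \left(-1\right) \frac{6164}{15} = - \frac{6164}{15}$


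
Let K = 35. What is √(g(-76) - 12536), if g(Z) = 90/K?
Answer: I*√614138/7 ≈ 111.95*I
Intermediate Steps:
g(Z) = 18/7 (g(Z) = 90/35 = 90*(1/35) = 18/7)
√(g(-76) - 12536) = √(18/7 - 12536) = √(-87734/7) = I*√614138/7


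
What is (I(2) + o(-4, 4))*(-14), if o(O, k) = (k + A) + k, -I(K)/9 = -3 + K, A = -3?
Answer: -196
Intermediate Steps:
I(K) = 27 - 9*K (I(K) = -9*(-3 + K) = 27 - 9*K)
o(O, k) = -3 + 2*k (o(O, k) = (k - 3) + k = (-3 + k) + k = -3 + 2*k)
(I(2) + o(-4, 4))*(-14) = ((27 - 9*2) + (-3 + 2*4))*(-14) = ((27 - 18) + (-3 + 8))*(-14) = (9 + 5)*(-14) = 14*(-14) = -196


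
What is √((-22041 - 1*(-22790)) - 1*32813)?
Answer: 8*I*√501 ≈ 179.06*I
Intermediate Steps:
√((-22041 - 1*(-22790)) - 1*32813) = √((-22041 + 22790) - 32813) = √(749 - 32813) = √(-32064) = 8*I*√501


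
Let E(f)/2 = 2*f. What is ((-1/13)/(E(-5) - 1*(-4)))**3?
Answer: 1/8998912 ≈ 1.1112e-7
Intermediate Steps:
E(f) = 4*f (E(f) = 2*(2*f) = 4*f)
((-1/13)/(E(-5) - 1*(-4)))**3 = ((-1/13)/(4*(-5) - 1*(-4)))**3 = ((-1*1/13)/(-20 + 4))**3 = (-1/13/(-16))**3 = (-1/13*(-1/16))**3 = (1/208)**3 = 1/8998912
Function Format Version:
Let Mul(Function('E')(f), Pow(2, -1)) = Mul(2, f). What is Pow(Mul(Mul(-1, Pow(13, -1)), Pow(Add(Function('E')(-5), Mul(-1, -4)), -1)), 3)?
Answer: Rational(1, 8998912) ≈ 1.1112e-7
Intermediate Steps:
Function('E')(f) = Mul(4, f) (Function('E')(f) = Mul(2, Mul(2, f)) = Mul(4, f))
Pow(Mul(Mul(-1, Pow(13, -1)), Pow(Add(Function('E')(-5), Mul(-1, -4)), -1)), 3) = Pow(Mul(Mul(-1, Pow(13, -1)), Pow(Add(Mul(4, -5), Mul(-1, -4)), -1)), 3) = Pow(Mul(Mul(-1, Rational(1, 13)), Pow(Add(-20, 4), -1)), 3) = Pow(Mul(Rational(-1, 13), Pow(-16, -1)), 3) = Pow(Mul(Rational(-1, 13), Rational(-1, 16)), 3) = Pow(Rational(1, 208), 3) = Rational(1, 8998912)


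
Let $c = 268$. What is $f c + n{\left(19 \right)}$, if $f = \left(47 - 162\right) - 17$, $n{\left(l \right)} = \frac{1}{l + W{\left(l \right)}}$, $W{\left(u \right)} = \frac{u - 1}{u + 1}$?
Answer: $- \frac{7039814}{199} \approx -35376.0$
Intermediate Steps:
$W{\left(u \right)} = \frac{-1 + u}{1 + u}$
$n{\left(l \right)} = \frac{1}{l + \frac{-1 + l}{1 + l}}$
$f = -132$ ($f = -115 - 17 = -132$)
$f c + n{\left(19 \right)} = \left(-132\right) 268 + \frac{1 + 19}{-1 + 19 + 19 \left(1 + 19\right)} = -35376 + \frac{1}{-1 + 19 + 19 \cdot 20} \cdot 20 = -35376 + \frac{1}{-1 + 19 + 380} \cdot 20 = -35376 + \frac{1}{398} \cdot 20 = -35376 + \frac{10}{199} = - \frac{7039814}{199}$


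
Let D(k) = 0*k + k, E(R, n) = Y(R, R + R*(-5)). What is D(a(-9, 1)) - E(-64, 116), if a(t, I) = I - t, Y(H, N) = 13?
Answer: -3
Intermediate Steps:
E(R, n) = 13
D(k) = k (D(k) = 0 + k = k)
D(a(-9, 1)) - E(-64, 116) = (1 - 1*(-9)) - 1*13 = (1 + 9) - 13 = 10 - 13 = -3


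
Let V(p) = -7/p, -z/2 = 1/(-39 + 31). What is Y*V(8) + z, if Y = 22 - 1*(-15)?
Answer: -257/8 ≈ -32.125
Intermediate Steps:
z = ¼ (z = -2/(-39 + 31) = -2/(-8) = -2*(-⅛) = ¼ ≈ 0.25000)
Y = 37 (Y = 22 + 15 = 37)
Y*V(8) + z = 37*(-7/8) + ¼ = -259/8 + ¼ = -257/8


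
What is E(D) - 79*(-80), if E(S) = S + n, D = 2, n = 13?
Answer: 6335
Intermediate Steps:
E(S) = 13 + S (E(S) = S + 13 = 13 + S)
E(D) - 79*(-80) = (13 + 2) - 79*(-80) = 15 + 6320 = 6335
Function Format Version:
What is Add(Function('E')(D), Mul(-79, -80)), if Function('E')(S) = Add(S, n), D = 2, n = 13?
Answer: 6335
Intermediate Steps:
Function('E')(S) = Add(13, S) (Function('E')(S) = Add(S, 13) = Add(13, S))
Add(Function('E')(D), Mul(-79, -80)) = Add(Add(13, 2), Mul(-79, -80)) = Add(15, 6320) = 6335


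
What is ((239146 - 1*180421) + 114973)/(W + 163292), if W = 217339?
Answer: 173698/380631 ≈ 0.45634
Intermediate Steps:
((239146 - 1*180421) + 114973)/(W + 163292) = ((239146 - 1*180421) + 114973)/(217339 + 163292) = ((239146 - 180421) + 114973)/380631 = (58725 + 114973)*(1/380631) = 173698*(1/380631) = 173698/380631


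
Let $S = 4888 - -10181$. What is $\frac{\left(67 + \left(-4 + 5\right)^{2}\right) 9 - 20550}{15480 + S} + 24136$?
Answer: $\frac{245770242}{10183} \approx 24135.0$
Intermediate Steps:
$S = 15069$ ($S = 4888 + 10181 = 15069$)
$\frac{\left(67 + \left(-4 + 5\right)^{2}\right) 9 - 20550}{15480 + S} + 24136 = \frac{\left(67 + \left(-4 + 5\right)^{2}\right) 9 - 20550}{15480 + 15069} + 24136 = \frac{\left(67 + 1^{2}\right) 9 - 20550}{30549} + 24136 = \left(\left(67 + 1\right) 9 - 20550\right) \frac{1}{30549} + 24136 = \left(68 \cdot 9 - 20550\right) \frac{1}{30549} + 24136 = \left(612 - 20550\right) \frac{1}{30549} + 24136 = \left(-19938\right) \frac{1}{30549} + 24136 = - \frac{6646}{10183} + 24136 = \frac{245770242}{10183}$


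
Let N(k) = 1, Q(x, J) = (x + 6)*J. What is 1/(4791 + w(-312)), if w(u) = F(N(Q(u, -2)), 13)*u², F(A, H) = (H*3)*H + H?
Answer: 1/50623671 ≈ 1.9754e-8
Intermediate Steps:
Q(x, J) = J*(6 + x) (Q(x, J) = (6 + x)*J = J*(6 + x))
F(A, H) = H + 3*H² (F(A, H) = (3*H)*H + H = 3*H² + H = H + 3*H²)
w(u) = 520*u² (w(u) = (13*(1 + 3*13))*u² = (13*(1 + 39))*u² = (13*40)*u² = 520*u²)
1/(4791 + w(-312)) = 1/(4791 + 520*(-312)²) = 1/(4791 + 520*97344) = 1/(4791 + 50618880) = 1/50623671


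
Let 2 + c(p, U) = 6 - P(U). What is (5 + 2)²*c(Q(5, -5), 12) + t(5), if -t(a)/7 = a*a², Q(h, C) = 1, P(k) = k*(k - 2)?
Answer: -6559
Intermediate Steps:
P(k) = k*(-2 + k)
c(p, U) = 4 - U*(-2 + U) (c(p, U) = -2 + (6 - U*(-2 + U)) = 4 - U*(-2 + U))
t(a) = -7*a³ (t(a) = -7*a*a² = -7*a³)
(5 + 2)²*c(Q(5, -5), 12) + t(5) = (5 + 2)²*(4 - 1*12*(-2 + 12)) - 7*5³ = 7²*(4 - 1*12*10) - 7*125 = 49*(4 - 120) - 875 = 49*(-116) - 875 = -5684 - 875 = -6559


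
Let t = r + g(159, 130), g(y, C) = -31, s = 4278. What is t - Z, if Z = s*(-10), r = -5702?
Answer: 37047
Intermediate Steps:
Z = -42780 (Z = 4278*(-10) = -42780)
t = -5733 (t = -5702 - 31 = -5733)
t - Z = -5733 - 1*(-42780) = -5733 + 42780 = 37047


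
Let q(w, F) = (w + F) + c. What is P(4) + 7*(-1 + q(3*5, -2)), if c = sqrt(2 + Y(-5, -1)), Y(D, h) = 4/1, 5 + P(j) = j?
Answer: 83 + 7*sqrt(6) ≈ 100.15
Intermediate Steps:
P(j) = -5 + j
Y(D, h) = 4 (Y(D, h) = 4*1 = 4)
c = sqrt(6) (c = sqrt(2 + 4) = sqrt(6) ≈ 2.4495)
q(w, F) = F + w + sqrt(6) (q(w, F) = (w + F) + sqrt(6) = (F + w) + sqrt(6) = F + w + sqrt(6))
P(4) + 7*(-1 + q(3*5, -2)) = (-5 + 4) + 7*(-1 + (-2 + 3*5 + sqrt(6))) = -1 + 7*(-1 + (-2 + 15 + sqrt(6))) = -1 + 7*(-1 + (13 + sqrt(6))) = -1 + 7*(12 + sqrt(6)) = -1 + (84 + 7*sqrt(6)) = 83 + 7*sqrt(6)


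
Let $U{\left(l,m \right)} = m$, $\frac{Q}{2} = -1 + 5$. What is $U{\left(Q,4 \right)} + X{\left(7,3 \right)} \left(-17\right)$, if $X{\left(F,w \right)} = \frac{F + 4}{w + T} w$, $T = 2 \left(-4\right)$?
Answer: $\frac{581}{5} \approx 116.2$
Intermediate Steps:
$Q = 8$ ($Q = 2 \left(-1 + 5\right) = 2 \cdot 4 = 8$)
$T = -8$
$X{\left(F,w \right)} = \frac{w \left(4 + F\right)}{-8 + w}$ ($X{\left(F,w \right)} = \frac{F + 4}{w - 8} w = \frac{4 + F}{-8 + w} w = \frac{w \left(4 + F\right)}{-8 + w}$)
$U{\left(Q,4 \right)} + X{\left(7,3 \right)} \left(-17\right) = 4 + \frac{3 \left(4 + 7\right)}{-8 + 3} \left(-17\right) = 4 + 3 \frac{1}{-5} \cdot 11 \left(-17\right) = 4 + 3 \left(- \frac{1}{5}\right) 11 \left(-17\right) = 4 - - \frac{561}{5} = 4 + \frac{561}{5} = \frac{581}{5}$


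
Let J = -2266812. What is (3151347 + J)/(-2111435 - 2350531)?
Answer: -294845/1487322 ≈ -0.19824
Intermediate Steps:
(3151347 + J)/(-2111435 - 2350531) = (3151347 - 2266812)/(-2111435 - 2350531) = 884535/(-4461966) = 884535*(-1/4461966) = -294845/1487322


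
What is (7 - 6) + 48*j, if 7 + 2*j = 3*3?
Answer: 49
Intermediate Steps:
j = 1 (j = -7/2 + (3*3)/2 = -7/2 + (½)*9 = -7/2 + 9/2 = 1)
(7 - 6) + 48*j = (7 - 6) + 48*1 = 1 + 48 = 49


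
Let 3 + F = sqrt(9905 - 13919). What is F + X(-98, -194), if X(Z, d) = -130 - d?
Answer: 61 + 3*I*sqrt(446) ≈ 61.0 + 63.356*I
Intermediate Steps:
F = -3 + 3*I*sqrt(446) (F = -3 + sqrt(9905 - 13919) = -3 + sqrt(-4014) = -3 + 3*I*sqrt(446) ≈ -3.0 + 63.356*I)
F + X(-98, -194) = (-3 + 3*I*sqrt(446)) + (-130 - 1*(-194)) = (-3 + 3*I*sqrt(446)) + (-130 + 194) = (-3 + 3*I*sqrt(446)) + 64 = 61 + 3*I*sqrt(446)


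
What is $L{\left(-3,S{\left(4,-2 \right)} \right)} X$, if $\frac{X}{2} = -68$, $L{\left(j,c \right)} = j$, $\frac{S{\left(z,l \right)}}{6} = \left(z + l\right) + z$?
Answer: $408$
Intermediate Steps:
$S{\left(z,l \right)} = 6 l + 12 z$ ($S{\left(z,l \right)} = 6 \left(\left(z + l\right) + z\right) = 6 \left(\left(l + z\right) + z\right) = 6 \left(l + 2 z\right) = 6 l + 12 z$)
$X = -136$ ($X = 2 \left(-68\right) = -136$)
$L{\left(-3,S{\left(4,-2 \right)} \right)} X = \left(-3\right) \left(-136\right) = 408$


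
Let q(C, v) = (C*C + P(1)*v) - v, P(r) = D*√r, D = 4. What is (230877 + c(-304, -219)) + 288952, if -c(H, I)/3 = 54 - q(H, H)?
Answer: 794179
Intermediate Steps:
P(r) = 4*√r
q(C, v) = C² + 3*v (q(C, v) = (C*C + (4*√1)*v) - v = (C² + (4*1)*v) - v = (C² + 4*v) - v = C² + 3*v)
c(H, I) = -162 + 3*H² + 9*H (c(H, I) = -3*(54 - (H² + 3*H)) = -3*(54 + (-H² - 3*H)) = -3*(54 - H² - 3*H) = -162 + 3*H² + 9*H)
(230877 + c(-304, -219)) + 288952 = (230877 + (-162 + 3*(-304)² + 9*(-304))) + 288952 = (230877 + (-162 + 3*92416 - 2736)) + 288952 = (230877 + (-162 + 277248 - 2736)) + 288952 = (230877 + 274350) + 288952 = 505227 + 288952 = 794179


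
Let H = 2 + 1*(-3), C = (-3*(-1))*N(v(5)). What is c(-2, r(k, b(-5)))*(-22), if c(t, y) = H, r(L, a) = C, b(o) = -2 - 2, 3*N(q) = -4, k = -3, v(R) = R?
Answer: 22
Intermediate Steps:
N(q) = -4/3 (N(q) = (1/3)*(-4) = -4/3)
C = -4 (C = -3*(-1)*(-4/3) = 3*(-4/3) = -4)
b(o) = -4
H = -1 (H = 2 - 3 = -1)
r(L, a) = -4
c(t, y) = -1
c(-2, r(k, b(-5)))*(-22) = -1*(-22) = 22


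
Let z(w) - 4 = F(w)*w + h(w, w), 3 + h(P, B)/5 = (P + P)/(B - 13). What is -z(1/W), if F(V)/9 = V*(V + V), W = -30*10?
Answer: 64351503901/5851500000 ≈ 10.997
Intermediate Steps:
h(P, B) = -15 + 10*P/(-13 + B) (h(P, B) = -15 + 5*((P + P)/(B - 13)) = -15 + 5*((2*P)/(-13 + B)) = -15 + 5*(2*P/(-13 + B)) = -15 + 10*P/(-13 + B))
W = -300
F(V) = 18*V² (F(V) = 9*(V*(V + V)) = 9*(V*(2*V)) = 9*(2*V²) = 18*V²)
z(w) = 4 + 18*w³ + 5*(39 - w)/(-13 + w) (z(w) = 4 + ((18*w²)*w + 5*(39 - 3*w + 2*w)/(-13 + w)) = 4 + (18*w³ + 5*(39 - w)/(-13 + w)) = 4 + 18*w³ + 5*(39 - w)/(-13 + w))
-z(1/W) = -(143 - 1/(-300) - 234*(1/(-300))³ + 18*(1/(-300))⁴)/(-13 + 1/(-300)) = -(143 - 1*(-1/300) - 234*(-1/300)³ + 18*(-1/300)⁴)/(-13 - 1/300) = -(143 + 1/300 - 234*(-1/27000000) + 18*(1/8100000000))/(-3901/300) = -(-300)*(143 + 1/300 + 13/1500000 + 1/450000000)/3901 = -(-300)*64351503901/(3901*450000000) = -1*(-64351503901/5851500000) = 64351503901/5851500000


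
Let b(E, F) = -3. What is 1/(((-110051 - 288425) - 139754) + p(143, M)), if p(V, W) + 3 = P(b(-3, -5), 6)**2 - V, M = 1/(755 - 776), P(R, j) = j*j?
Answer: -1/537080 ≈ -1.8619e-6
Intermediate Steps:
P(R, j) = j**2
M = -1/21 (M = 1/(-21) = -1/21 ≈ -0.047619)
p(V, W) = 1293 - V (p(V, W) = -3 + ((6**2)**2 - V) = -3 + (36**2 - V) = -3 + (1296 - V) = 1293 - V)
1/(((-110051 - 288425) - 139754) + p(143, M)) = 1/(((-110051 - 288425) - 139754) + (1293 - 1*143)) = 1/((-398476 - 139754) + (1293 - 143)) = 1/(-538230 + 1150) = 1/(-537080) = -1/537080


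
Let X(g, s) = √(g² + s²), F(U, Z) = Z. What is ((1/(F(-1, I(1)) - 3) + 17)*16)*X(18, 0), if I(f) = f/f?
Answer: 4752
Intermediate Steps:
I(f) = 1
((1/(F(-1, I(1)) - 3) + 17)*16)*X(18, 0) = ((1/(1 - 3) + 17)*16)*√(18² + 0²) = ((1/(-2) + 17)*16)*√(324 + 0) = ((-½ + 17)*16)*√324 = ((33/2)*16)*18 = 264*18 = 4752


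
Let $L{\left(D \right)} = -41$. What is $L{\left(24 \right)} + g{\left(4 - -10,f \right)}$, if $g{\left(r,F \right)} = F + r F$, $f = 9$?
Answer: $94$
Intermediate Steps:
$g{\left(r,F \right)} = F + F r$
$L{\left(24 \right)} + g{\left(4 - -10,f \right)} = -41 + 9 \left(1 + \left(4 - -10\right)\right) = -41 + 9 \left(1 + \left(4 + 10\right)\right) = -41 + 9 \left(1 + 14\right) = -41 + 9 \cdot 15 = -41 + 135 = 94$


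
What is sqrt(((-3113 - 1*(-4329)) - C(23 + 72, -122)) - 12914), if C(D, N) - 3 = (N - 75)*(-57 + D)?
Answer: I*sqrt(4215) ≈ 64.923*I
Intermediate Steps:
C(D, N) = 3 + (-75 + N)*(-57 + D) (C(D, N) = 3 + (N - 75)*(-57 + D) = 3 + (-75 + N)*(-57 + D))
sqrt(((-3113 - 1*(-4329)) - C(23 + 72, -122)) - 12914) = sqrt(((-3113 - 1*(-4329)) - (4278 - 75*(23 + 72) - 57*(-122) + (23 + 72)*(-122))) - 12914) = sqrt(((-3113 + 4329) - (4278 - 75*95 + 6954 + 95*(-122))) - 12914) = sqrt((1216 - (4278 - 7125 + 6954 - 11590)) - 12914) = sqrt((1216 - 1*(-7483)) - 12914) = sqrt((1216 + 7483) - 12914) = sqrt(8699 - 12914) = sqrt(-4215) = I*sqrt(4215)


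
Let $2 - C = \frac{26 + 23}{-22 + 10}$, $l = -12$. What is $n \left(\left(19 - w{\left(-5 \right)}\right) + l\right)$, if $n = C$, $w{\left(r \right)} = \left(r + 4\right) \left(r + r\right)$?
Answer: $- \frac{73}{4} \approx -18.25$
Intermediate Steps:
$w{\left(r \right)} = 2 r \left(4 + r\right)$ ($w{\left(r \right)} = \left(4 + r\right) 2 r = 2 r \left(4 + r\right)$)
$C = \frac{73}{12}$ ($C = 2 - \frac{26 + 23}{-22 + 10} = 2 - \frac{49}{-12} = 2 - 49 \left(- \frac{1}{12}\right) = 2 - - \frac{49}{12} = 2 + \frac{49}{12} = \frac{73}{12} \approx 6.0833$)
$n = \frac{73}{12} \approx 6.0833$
$n \left(\left(19 - w{\left(-5 \right)}\right) + l\right) = \frac{73 \left(\left(19 - 2 \left(-5\right) \left(4 - 5\right)\right) - 12\right)}{12} = \frac{73 \left(\left(19 - 2 \left(-5\right) \left(-1\right)\right) - 12\right)}{12} = \frac{73 \left(\left(19 - 10\right) - 12\right)}{12} = \frac{73 \left(9 - 12\right)}{12} = \frac{73}{12} \left(-3\right) = - \frac{73}{4}$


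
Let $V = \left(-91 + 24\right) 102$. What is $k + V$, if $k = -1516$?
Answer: $-8350$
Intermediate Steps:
$V = -6834$ ($V = \left(-67\right) 102 = -6834$)
$k + V = -1516 - 6834 = -8350$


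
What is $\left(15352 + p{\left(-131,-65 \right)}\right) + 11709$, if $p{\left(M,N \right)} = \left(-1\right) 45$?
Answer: $27016$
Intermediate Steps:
$p{\left(M,N \right)} = -45$
$\left(15352 + p{\left(-131,-65 \right)}\right) + 11709 = \left(15352 - 45\right) + 11709 = 15307 + 11709 = 27016$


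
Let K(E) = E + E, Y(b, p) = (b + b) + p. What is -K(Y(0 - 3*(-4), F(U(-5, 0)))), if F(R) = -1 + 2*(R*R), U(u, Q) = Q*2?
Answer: -46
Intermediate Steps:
U(u, Q) = 2*Q
F(R) = -1 + 2*R²
Y(b, p) = p + 2*b (Y(b, p) = 2*b + p = p + 2*b)
K(E) = 2*E
-K(Y(0 - 3*(-4), F(U(-5, 0)))) = -2*((-1 + 2*(2*0)²) + 2*(0 - 3*(-4))) = -2*((-1 + 2*0²) + 2*(0 + 12)) = -2*((-1 + 2*0) + 2*12) = -2*((-1 + 0) + 24) = -2*(-1 + 24) = -2*23 = -1*46 = -46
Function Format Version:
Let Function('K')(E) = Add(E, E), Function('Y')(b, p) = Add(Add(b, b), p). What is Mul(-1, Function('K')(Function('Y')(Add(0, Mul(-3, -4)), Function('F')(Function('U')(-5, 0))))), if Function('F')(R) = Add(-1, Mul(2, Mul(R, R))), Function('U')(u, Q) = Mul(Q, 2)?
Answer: -46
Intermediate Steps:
Function('U')(u, Q) = Mul(2, Q)
Function('F')(R) = Add(-1, Mul(2, Pow(R, 2)))
Function('Y')(b, p) = Add(p, Mul(2, b)) (Function('Y')(b, p) = Add(Mul(2, b), p) = Add(p, Mul(2, b)))
Function('K')(E) = Mul(2, E)
Mul(-1, Function('K')(Function('Y')(Add(0, Mul(-3, -4)), Function('F')(Function('U')(-5, 0))))) = Mul(-1, Mul(2, Add(Add(-1, Mul(2, Pow(Mul(2, 0), 2))), Mul(2, Add(0, Mul(-3, -4)))))) = Mul(-1, Mul(2, Add(Add(-1, Mul(2, Pow(0, 2))), Mul(2, Add(0, 12))))) = Mul(-1, Mul(2, Add(Add(-1, Mul(2, 0)), Mul(2, 12)))) = Mul(-1, Mul(2, Add(Add(-1, 0), 24))) = Mul(-1, Mul(2, Add(-1, 24))) = Mul(-1, Mul(2, 23)) = Mul(-1, 46) = -46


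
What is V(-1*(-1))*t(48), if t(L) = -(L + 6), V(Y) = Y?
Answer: -54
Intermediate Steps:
t(L) = -6 - L (t(L) = -(6 + L) = -6 - L)
V(-1*(-1))*t(48) = (-1*(-1))*(-6 - 1*48) = 1*(-6 - 48) = 1*(-54) = -54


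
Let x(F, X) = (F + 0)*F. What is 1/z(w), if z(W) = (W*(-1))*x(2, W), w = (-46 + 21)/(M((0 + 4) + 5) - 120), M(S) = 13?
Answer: -107/100 ≈ -1.0700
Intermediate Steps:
x(F, X) = F**2 (x(F, X) = F*F = F**2)
w = 25/107 (w = (-46 + 21)/(13 - 120) = -25/(-107) = -25*(-1/107) = 25/107 ≈ 0.23364)
z(W) = -4*W (z(W) = (W*(-1))*2**2 = -W*4 = -4*W)
1/z(w) = 1/(-4*25/107) = 1/(-100/107) = -107/100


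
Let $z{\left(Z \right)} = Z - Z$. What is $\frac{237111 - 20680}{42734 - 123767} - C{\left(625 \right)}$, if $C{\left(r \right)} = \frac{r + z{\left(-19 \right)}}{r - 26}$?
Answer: $- \frac{180287794}{48538767} \approx -3.7143$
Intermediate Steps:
$z{\left(Z \right)} = 0$
$C{\left(r \right)} = \frac{r}{-26 + r}$ ($C{\left(r \right)} = \frac{r + 0}{r - 26} = \frac{r}{-26 + r}$)
$\frac{237111 - 20680}{42734 - 123767} - C{\left(625 \right)} = \frac{237111 - 20680}{42734 - 123767} - \frac{625}{-26 + 625} = \frac{216431}{-81033} - \frac{625}{599} = 216431 \left(- \frac{1}{81033}\right) - 625 \cdot \frac{1}{599} = - \frac{216431}{81033} - \frac{625}{599} = - \frac{180287794}{48538767}$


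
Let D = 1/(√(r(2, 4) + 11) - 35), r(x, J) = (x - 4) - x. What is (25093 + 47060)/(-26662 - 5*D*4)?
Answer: -292883601906/108224110849 - 360765*√7/216448221698 ≈ -2.7063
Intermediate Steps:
r(x, J) = -4 (r(x, J) = (-4 + x) - x = -4)
D = 1/(-35 + √7) (D = 1/(√(-4 + 11) - 35) = 1/(√7 - 35) = 1/(-35 + √7) ≈ -0.030908)
(25093 + 47060)/(-26662 - 5*D*4) = (25093 + 47060)/(-26662 - 5*(-5/174 - √7/1218)*4) = 72153/(-26662 + (25/174 + 5*√7/1218)*4) = 72153/(-26662 + (50/87 + 10*√7/609)) = 72153/(-2319544/87 + 10*√7/609)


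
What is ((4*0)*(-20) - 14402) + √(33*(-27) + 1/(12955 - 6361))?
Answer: -14402 + I*√38741418282/6594 ≈ -14402.0 + 29.85*I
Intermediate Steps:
((4*0)*(-20) - 14402) + √(33*(-27) + 1/(12955 - 6361)) = (0*(-20) - 14402) + √(-891 + 1/6594) = (0 - 14402) + √(-891 + 1/6594) = -14402 + √(-5875253/6594) = -14402 + I*√38741418282/6594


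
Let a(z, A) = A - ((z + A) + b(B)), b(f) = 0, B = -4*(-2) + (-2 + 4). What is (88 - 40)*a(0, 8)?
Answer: 0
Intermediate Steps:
B = 10 (B = 8 + 2 = 10)
a(z, A) = -z (a(z, A) = A - ((z + A) + 0) = A - ((A + z) + 0) = A - (A + z) = A + (-A - z) = -z)
(88 - 40)*a(0, 8) = (88 - 40)*(-1*0) = 48*0 = 0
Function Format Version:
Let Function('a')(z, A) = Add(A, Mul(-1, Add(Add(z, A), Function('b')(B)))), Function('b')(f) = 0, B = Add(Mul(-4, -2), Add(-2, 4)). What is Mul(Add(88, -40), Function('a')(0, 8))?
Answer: 0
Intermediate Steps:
B = 10 (B = Add(8, 2) = 10)
Function('a')(z, A) = Mul(-1, z) (Function('a')(z, A) = Add(A, Mul(-1, Add(Add(z, A), 0))) = Add(A, Mul(-1, Add(Add(A, z), 0))) = Add(A, Mul(-1, Add(A, z))) = Add(A, Add(Mul(-1, A), Mul(-1, z))) = Mul(-1, z))
Mul(Add(88, -40), Function('a')(0, 8)) = Mul(Add(88, -40), Mul(-1, 0)) = Mul(48, 0) = 0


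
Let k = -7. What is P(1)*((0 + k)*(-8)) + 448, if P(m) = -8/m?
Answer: 0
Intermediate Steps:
P(1)*((0 + k)*(-8)) + 448 = (-8/1)*((0 - 7)*(-8)) + 448 = (-8*1)*(-7*(-8)) + 448 = -8*56 + 448 = -448 + 448 = 0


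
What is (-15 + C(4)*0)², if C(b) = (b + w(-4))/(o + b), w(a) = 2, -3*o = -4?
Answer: 225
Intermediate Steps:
o = 4/3 (o = -⅓*(-4) = 4/3 ≈ 1.3333)
C(b) = (2 + b)/(4/3 + b) (C(b) = (b + 2)/(4/3 + b) = (2 + b)/(4/3 + b))
(-15 + C(4)*0)² = (-15 + (3*(2 + 4)/(4 + 3*4))*0)² = (-15 + (3*6/(4 + 12))*0)² = (-15 + (3*6/16)*0)² = (-15 + (3*(1/16)*6)*0)² = (-15 + (9/8)*0)² = (-15 + 0)² = (-15)² = 225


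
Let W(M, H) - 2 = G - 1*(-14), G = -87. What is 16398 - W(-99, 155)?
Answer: 16469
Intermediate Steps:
W(M, H) = -71 (W(M, H) = 2 + (-87 - 1*(-14)) = 2 + (-87 + 14) = 2 - 73 = -71)
16398 - W(-99, 155) = 16398 - 1*(-71) = 16398 + 71 = 16469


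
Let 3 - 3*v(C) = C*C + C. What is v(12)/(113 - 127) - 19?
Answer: -215/14 ≈ -15.357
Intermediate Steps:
v(C) = 1 - C/3 - C**2/3 (v(C) = 1 - (C*C + C)/3 = 1 - (C**2 + C)/3 = 1 - (C + C**2)/3 = 1 + (-C/3 - C**2/3) = 1 - C/3 - C**2/3)
v(12)/(113 - 127) - 19 = (1 - 1/3*12 - 1/3*12**2)/(113 - 127) - 19 = (1 - 4 - 1/3*144)/(-14) - 19 = -(1 - 4 - 48)/14 - 19 = -1/14*(-51) - 19 = 51/14 - 19 = -215/14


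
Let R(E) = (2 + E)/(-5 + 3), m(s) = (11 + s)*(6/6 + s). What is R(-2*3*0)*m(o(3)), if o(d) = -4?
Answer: 21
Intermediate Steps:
m(s) = (1 + s)*(11 + s) (m(s) = (11 + s)*(6*(⅙) + s) = (11 + s)*(1 + s) = (1 + s)*(11 + s))
R(E) = -1 - E/2 (R(E) = (2 + E)/(-2) = (2 + E)*(-½) = -1 - E/2)
R(-2*3*0)*m(o(3)) = (-1 - (-2*3)*0/2)*(11 + (-4)² + 12*(-4)) = (-1 - (-3)*0)*(11 + 16 - 48) = (-1 - ½*0)*(-21) = (-1 + 0)*(-21) = -1*(-21) = 21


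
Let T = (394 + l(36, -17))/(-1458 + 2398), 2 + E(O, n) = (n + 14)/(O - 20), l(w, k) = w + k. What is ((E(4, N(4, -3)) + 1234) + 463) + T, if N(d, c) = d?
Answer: 3185311/1880 ≈ 1694.3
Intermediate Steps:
l(w, k) = k + w
E(O, n) = -2 + (14 + n)/(-20 + O) (E(O, n) = -2 + (n + 14)/(O - 20) = -2 + (14 + n)/(-20 + O))
T = 413/940 (T = (394 + (-17 + 36))/(-1458 + 2398) = (394 + 19)/940 = 413*(1/940) = 413/940 ≈ 0.43936)
((E(4, N(4, -3)) + 1234) + 463) + T = (((54 + 4 - 2*4)/(-20 + 4) + 1234) + 463) + 413/940 = (((54 + 4 - 8)/(-16) + 1234) + 463) + 413/940 = ((-1/16*50 + 1234) + 463) + 413/940 = ((-25/8 + 1234) + 463) + 413/940 = (9847/8 + 463) + 413/940 = 13551/8 + 413/940 = 3185311/1880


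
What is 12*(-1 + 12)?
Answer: 132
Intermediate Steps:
12*(-1 + 12) = 12*11 = 132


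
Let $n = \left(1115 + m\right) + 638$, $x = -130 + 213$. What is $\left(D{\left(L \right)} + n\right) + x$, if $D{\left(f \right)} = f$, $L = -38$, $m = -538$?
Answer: $1260$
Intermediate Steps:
$x = 83$
$n = 1215$ ($n = \left(1115 - 538\right) + 638 = 577 + 638 = 1215$)
$\left(D{\left(L \right)} + n\right) + x = \left(-38 + 1215\right) + 83 = 1177 + 83 = 1260$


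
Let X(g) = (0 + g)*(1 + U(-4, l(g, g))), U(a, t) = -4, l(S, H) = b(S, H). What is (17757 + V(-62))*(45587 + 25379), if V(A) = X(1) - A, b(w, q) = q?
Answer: 1264330256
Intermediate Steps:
l(S, H) = H
X(g) = -3*g (X(g) = (0 + g)*(1 - 4) = g*(-3) = -3*g)
V(A) = -3 - A (V(A) = -3*1 - A = -3 - A)
(17757 + V(-62))*(45587 + 25379) = (17757 + (-3 - 1*(-62)))*(45587 + 25379) = (17757 + (-3 + 62))*70966 = (17757 + 59)*70966 = 17816*70966 = 1264330256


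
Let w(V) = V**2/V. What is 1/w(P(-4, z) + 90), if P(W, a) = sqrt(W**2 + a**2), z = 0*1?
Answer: 1/94 ≈ 0.010638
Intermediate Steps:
z = 0
w(V) = V
1/w(P(-4, z) + 90) = 1/(sqrt((-4)**2 + 0**2) + 90) = 1/(sqrt(16 + 0) + 90) = 1/(sqrt(16) + 90) = 1/(4 + 90) = 1/94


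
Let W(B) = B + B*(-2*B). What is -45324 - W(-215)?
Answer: 47341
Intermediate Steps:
W(B) = B - 2*B**2
-45324 - W(-215) = -45324 - (-215)*(1 - 2*(-215)) = -45324 - (-215)*(1 + 430) = -45324 - (-215)*431 = -45324 - 1*(-92665) = -45324 + 92665 = 47341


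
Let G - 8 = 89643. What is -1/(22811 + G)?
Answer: -1/112462 ≈ -8.8919e-6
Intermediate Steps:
G = 89651 (G = 8 + 89643 = 89651)
-1/(22811 + G) = -1/(22811 + 89651) = -1/112462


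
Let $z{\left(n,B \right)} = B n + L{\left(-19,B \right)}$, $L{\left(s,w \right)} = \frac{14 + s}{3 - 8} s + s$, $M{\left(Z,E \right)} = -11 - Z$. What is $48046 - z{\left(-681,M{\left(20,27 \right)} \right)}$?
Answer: $26973$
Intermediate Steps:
$L{\left(s,w \right)} = s + s \left(- \frac{14}{5} - \frac{s}{5}\right)$ ($L{\left(s,w \right)} = \frac{14 + s}{-5} s + s = \left(14 + s\right) \left(- \frac{1}{5}\right) s + s = \left(- \frac{14}{5} - \frac{s}{5}\right) s + s = s \left(- \frac{14}{5} - \frac{s}{5}\right) + s = s + s \left(- \frac{14}{5} - \frac{s}{5}\right)$)
$z{\left(n,B \right)} = -38 + B n$ ($z{\left(n,B \right)} = B n - - \frac{19 \left(9 - 19\right)}{5} = B n - \left(- \frac{19}{5}\right) \left(-10\right) = B n - 38 = -38 + B n$)
$48046 - z{\left(-681,M{\left(20,27 \right)} \right)} = 48046 - \left(-38 + \left(-11 - 20\right) \left(-681\right)\right) = 48046 - \left(-38 - -21111\right) = 48046 - \left(-38 + 21111\right) = 48046 - 21073 = 26973$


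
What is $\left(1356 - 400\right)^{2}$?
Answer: $913936$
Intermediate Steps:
$\left(1356 - 400\right)^{2} = 956^{2} = 913936$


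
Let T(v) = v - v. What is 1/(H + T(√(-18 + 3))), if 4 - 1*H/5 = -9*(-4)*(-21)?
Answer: 1/3800 ≈ 0.00026316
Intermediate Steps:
T(v) = 0
H = 3800 (H = 20 - 5*(-9*(-4))*(-21) = 20 - 180*(-21) = 20 - 5*(-756) = 20 + 3780 = 3800)
1/(H + T(√(-18 + 3))) = 1/(3800 + 0) = 1/3800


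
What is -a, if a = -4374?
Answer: 4374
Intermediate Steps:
-a = -1*(-4374) = 4374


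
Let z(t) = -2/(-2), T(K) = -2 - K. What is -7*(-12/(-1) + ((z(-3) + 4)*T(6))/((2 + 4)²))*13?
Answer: -8918/9 ≈ -990.89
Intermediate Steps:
z(t) = 1 (z(t) = -2*(-1)/2 = -1*(-1) = 1)
-7*(-12/(-1) + ((z(-3) + 4)*T(6))/((2 + 4)²))*13 = -7*(-12/(-1) + ((1 + 4)*(-2 - 1*6))/((2 + 4)²))*13 = -7*(-12*(-1) + (5*(-2 - 6))/(6²))*13 = -7*(12 + (5*(-8))/36)*13 = -7*(12 - 40*1/36)*13 = -7*(12 - 10/9)*13 = -7*98/9*13 = -686/9*13 = -8918/9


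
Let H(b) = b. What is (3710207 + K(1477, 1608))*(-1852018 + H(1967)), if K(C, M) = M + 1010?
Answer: -6868915604075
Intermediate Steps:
K(C, M) = 1010 + M
(3710207 + K(1477, 1608))*(-1852018 + H(1967)) = (3710207 + (1010 + 1608))*(-1852018 + 1967) = (3710207 + 2618)*(-1850051) = 3712825*(-1850051) = -6868915604075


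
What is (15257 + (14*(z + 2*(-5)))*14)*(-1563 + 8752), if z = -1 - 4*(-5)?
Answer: 122363969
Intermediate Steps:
z = 19 (z = -1 + 20 = 19)
(15257 + (14*(z + 2*(-5)))*14)*(-1563 + 8752) = (15257 + (14*(19 + 2*(-5)))*14)*(-1563 + 8752) = (15257 + (14*(19 - 10))*14)*7189 = (15257 + (14*9)*14)*7189 = (15257 + 126*14)*7189 = (15257 + 1764)*7189 = 17021*7189 = 122363969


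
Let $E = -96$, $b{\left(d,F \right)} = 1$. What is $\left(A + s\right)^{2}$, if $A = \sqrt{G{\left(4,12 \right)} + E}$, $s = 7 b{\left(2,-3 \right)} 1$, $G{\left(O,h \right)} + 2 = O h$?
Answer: $-1 + 70 i \sqrt{2} \approx -1.0 + 98.995 i$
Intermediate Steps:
$G{\left(O,h \right)} = -2 + O h$
$s = 7$ ($s = 7 \cdot 1 \cdot 1 = 7 \cdot 1 = 7$)
$A = 5 i \sqrt{2}$ ($A = \sqrt{\left(-2 + 4 \cdot 12\right) - 96} = \sqrt{\left(-2 + 48\right) - 96} = \sqrt{46 - 96} = \sqrt{-50} = 5 i \sqrt{2} \approx 7.0711 i$)
$\left(A + s\right)^{2} = \left(5 i \sqrt{2} + 7\right)^{2} = \left(7 + 5 i \sqrt{2}\right)^{2}$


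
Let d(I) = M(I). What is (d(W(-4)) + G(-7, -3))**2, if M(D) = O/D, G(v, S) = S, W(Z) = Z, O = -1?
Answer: 121/16 ≈ 7.5625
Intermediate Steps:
M(D) = -1/D
d(I) = -1/I
(d(W(-4)) + G(-7, -3))**2 = (-1/(-4) - 3)**2 = (-1*(-1/4) - 3)**2 = (1/4 - 3)**2 = (-11/4)**2 = 121/16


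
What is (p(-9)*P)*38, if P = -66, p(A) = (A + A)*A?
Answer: -406296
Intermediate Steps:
p(A) = 2*A² (p(A) = (2*A)*A = 2*A²)
(p(-9)*P)*38 = ((2*(-9)²)*(-66))*38 = ((2*81)*(-66))*38 = (162*(-66))*38 = -10692*38 = -406296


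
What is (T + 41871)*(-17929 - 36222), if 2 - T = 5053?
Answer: -1993839820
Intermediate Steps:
T = -5051 (T = 2 - 1*5053 = 2 - 5053 = -5051)
(T + 41871)*(-17929 - 36222) = (-5051 + 41871)*(-17929 - 36222) = 36820*(-54151) = -1993839820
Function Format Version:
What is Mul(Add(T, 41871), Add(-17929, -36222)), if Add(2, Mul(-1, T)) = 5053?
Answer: -1993839820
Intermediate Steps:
T = -5051 (T = Add(2, Mul(-1, 5053)) = Add(2, -5053) = -5051)
Mul(Add(T, 41871), Add(-17929, -36222)) = Mul(Add(-5051, 41871), Add(-17929, -36222)) = Mul(36820, -54151) = -1993839820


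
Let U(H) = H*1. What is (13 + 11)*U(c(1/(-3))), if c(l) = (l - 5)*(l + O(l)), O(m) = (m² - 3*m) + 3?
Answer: -4352/9 ≈ -483.56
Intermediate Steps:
O(m) = 3 + m² - 3*m
c(l) = (-5 + l)*(3 + l² - 2*l) (c(l) = (l - 5)*(l + (3 + l² - 3*l)) = (-5 + l)*(3 + l² - 2*l))
U(H) = H
(13 + 11)*U(c(1/(-3))) = (13 + 11)*(-15 + (1/(-3))³ - 7*(1/(-3))² + 13/(-3)) = 24*(-15 + (-⅓)³ - 7*(-⅓)² + 13*(-⅓)) = 24*(-15 - 1/27 - 7*⅑ - 13/3) = 24*(-15 - 1/27 - 7/9 - 13/3) = 24*(-544/27) = -4352/9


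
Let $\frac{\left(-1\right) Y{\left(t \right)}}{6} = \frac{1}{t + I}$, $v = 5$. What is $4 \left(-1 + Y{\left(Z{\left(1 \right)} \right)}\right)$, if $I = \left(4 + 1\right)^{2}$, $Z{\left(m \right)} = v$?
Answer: $- \frac{24}{5} \approx -4.8$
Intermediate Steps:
$Z{\left(m \right)} = 5$
$I = 25$ ($I = 5^{2} = 25$)
$Y{\left(t \right)} = - \frac{6}{25 + t}$ ($Y{\left(t \right)} = - \frac{6}{t + 25} = - \frac{6}{25 + t}$)
$4 \left(-1 + Y{\left(Z{\left(1 \right)} \right)}\right) = 4 \left(-1 - \frac{6}{25 + 5}\right) = 4 \left(-1 - \frac{6}{30}\right) = 4 \left(-1 - \frac{1}{5}\right) = 4 \left(- \frac{6}{5}\right) = - \frac{24}{5}$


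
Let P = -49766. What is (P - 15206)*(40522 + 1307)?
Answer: -2717713788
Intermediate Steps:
(P - 15206)*(40522 + 1307) = (-49766 - 15206)*(40522 + 1307) = -64972*41829 = -2717713788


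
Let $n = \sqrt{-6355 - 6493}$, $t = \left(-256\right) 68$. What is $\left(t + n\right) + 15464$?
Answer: $-1944 + 4 i \sqrt{803} \approx -1944.0 + 113.35 i$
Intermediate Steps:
$t = -17408$
$n = 4 i \sqrt{803}$ ($n = \sqrt{-12848} = 4 i \sqrt{803} \approx 113.35 i$)
$\left(t + n\right) + 15464 = \left(-17408 + 4 i \sqrt{803}\right) + 15464 = -1944 + 4 i \sqrt{803}$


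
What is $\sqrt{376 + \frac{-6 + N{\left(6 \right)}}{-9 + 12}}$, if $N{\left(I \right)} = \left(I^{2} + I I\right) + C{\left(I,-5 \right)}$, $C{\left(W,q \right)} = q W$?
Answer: $2 \sqrt{97} \approx 19.698$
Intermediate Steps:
$C{\left(W,q \right)} = W q$
$N{\left(I \right)} = - 5 I + 2 I^{2}$ ($N{\left(I \right)} = \left(I^{2} + I I\right) + I \left(-5\right) = \left(I^{2} + I^{2}\right) - 5 I = 2 I^{2} - 5 I = - 5 I + 2 I^{2}$)
$\sqrt{376 + \frac{-6 + N{\left(6 \right)}}{-9 + 12}} = \sqrt{376 + \frac{-6 + 6 \left(-5 + 2 \cdot 6\right)}{-9 + 12}} = \sqrt{376 + \frac{-6 + 6 \left(-5 + 12\right)}{3}} = \sqrt{376 + \frac{-6 + 6 \cdot 7}{3}} = \sqrt{376 + \frac{-6 + 42}{3}} = \sqrt{376 + \frac{1}{3} \cdot 36} = \sqrt{376 + 12} = \sqrt{388} = 2 \sqrt{97}$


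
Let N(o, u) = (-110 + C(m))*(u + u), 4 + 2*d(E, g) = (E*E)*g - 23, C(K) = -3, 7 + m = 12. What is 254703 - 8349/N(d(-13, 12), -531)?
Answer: 10188626623/40002 ≈ 2.5470e+5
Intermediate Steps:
m = 5 (m = -7 + 12 = 5)
d(E, g) = -27/2 + g*E**2/2 (d(E, g) = -2 + ((E*E)*g - 23)/2 = -2 + (E**2*g - 23)/2 = -2 + (g*E**2 - 23)/2 = -2 + (-23 + g*E**2)/2 = -2 + (-23/2 + g*E**2/2) = -27/2 + g*E**2/2)
N(o, u) = -226*u (N(o, u) = (-110 - 3)*(u + u) = -226*u)
254703 - 8349/N(d(-13, 12), -531) = 254703 - 8349/((-226*(-531))) = 254703 - 8349/120006 = 254703 - 8349*1/120006 = 254703 - 2783/40002 = 10188626623/40002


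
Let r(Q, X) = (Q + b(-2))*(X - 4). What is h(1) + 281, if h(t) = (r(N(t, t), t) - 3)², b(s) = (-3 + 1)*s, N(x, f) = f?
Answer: 605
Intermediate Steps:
b(s) = -2*s
r(Q, X) = (-4 + X)*(4 + Q) (r(Q, X) = (Q - 2*(-2))*(X - 4) = (Q + 4)*(-4 + X) = (4 + Q)*(-4 + X) = (-4 + X)*(4 + Q))
h(t) = (-19 + t²)² (h(t) = ((-16 - 4*t + 4*t + t*t) - 3)² = ((-16 - 4*t + 4*t + t²) - 3)² = ((-16 + t²) - 3)² = (-19 + t²)²)
h(1) + 281 = (-19 + 1²)² + 281 = (-19 + 1)² + 281 = (-18)² + 281 = 324 + 281 = 605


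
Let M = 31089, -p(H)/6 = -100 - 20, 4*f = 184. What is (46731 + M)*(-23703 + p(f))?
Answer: -1788537060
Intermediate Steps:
f = 46 (f = (1/4)*184 = 46)
p(H) = 720 (p(H) = -6*(-100 - 20) = -6*(-120) = 720)
(46731 + M)*(-23703 + p(f)) = (46731 + 31089)*(-23703 + 720) = 77820*(-22983) = -1788537060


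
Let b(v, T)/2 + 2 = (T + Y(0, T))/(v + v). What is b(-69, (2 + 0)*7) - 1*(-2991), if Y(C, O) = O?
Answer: 206075/69 ≈ 2986.6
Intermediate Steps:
b(v, T) = -4 + 2*T/v (b(v, T) = -4 + 2*((T + T)/(v + v)) = -4 + 2*((2*T)/((2*v))) = -4 + 2*((2*T)*(1/(2*v))) = -4 + 2*(T/v) = -4 + 2*T/v)
b(-69, (2 + 0)*7) - 1*(-2991) = (-4 + 2*((2 + 0)*7)/(-69)) - 1*(-2991) = (-4 + 2*(2*7)*(-1/69)) + 2991 = (-4 + 2*14*(-1/69)) + 2991 = (-4 - 28/69) + 2991 = -304/69 + 2991 = 206075/69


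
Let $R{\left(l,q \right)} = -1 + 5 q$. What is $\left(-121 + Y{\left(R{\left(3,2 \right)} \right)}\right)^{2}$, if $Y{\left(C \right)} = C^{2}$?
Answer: $1600$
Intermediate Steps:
$\left(-121 + Y{\left(R{\left(3,2 \right)} \right)}\right)^{2} = \left(-121 + \left(-1 + 5 \cdot 2\right)^{2}\right)^{2} = \left(-121 + \left(-1 + 10\right)^{2}\right)^{2} = \left(-121 + 9^{2}\right)^{2} = \left(-121 + 81\right)^{2} = \left(-40\right)^{2} = 1600$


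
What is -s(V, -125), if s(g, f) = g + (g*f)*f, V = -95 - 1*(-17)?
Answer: 1218828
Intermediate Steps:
V = -78 (V = -95 + 17 = -78)
s(g, f) = g + g*f**2 (s(g, f) = g + (f*g)*f = g + g*f**2)
-s(V, -125) = -(-78)*(1 + (-125)**2) = -(-78)*(1 + 15625) = -(-78)*15626 = -1*(-1218828) = 1218828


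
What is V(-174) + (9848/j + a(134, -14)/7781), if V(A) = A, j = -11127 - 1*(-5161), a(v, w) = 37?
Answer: -4076869075/23210723 ≈ -175.65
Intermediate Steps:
j = -5966 (j = -11127 + 5161 = -5966)
V(-174) + (9848/j + a(134, -14)/7781) = -174 + (9848/(-5966) + 37/7781) = -174 + (9848*(-1/5966) + 37*(1/7781)) = -174 + (-4924/2983 + 37/7781) = -174 - 38203273/23210723 = -4076869075/23210723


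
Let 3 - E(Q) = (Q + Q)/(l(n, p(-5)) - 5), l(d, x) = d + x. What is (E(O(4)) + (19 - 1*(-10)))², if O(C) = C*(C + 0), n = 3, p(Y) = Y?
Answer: 65536/49 ≈ 1337.5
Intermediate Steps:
O(C) = C² (O(C) = C*C = C²)
E(Q) = 3 + 2*Q/7 (E(Q) = 3 - (Q + Q)/((3 - 5) - 5) = 3 - 2*Q/(-2 - 5) = 3 - 2*Q/(-7) = 3 - 2*Q*(-1)/7 = 3 - (-2)*Q/7 = 3 + 2*Q/7)
(E(O(4)) + (19 - 1*(-10)))² = ((3 + (2/7)*4²) + (19 - 1*(-10)))² = ((3 + (2/7)*16) + (19 + 10))² = ((3 + 32/7) + 29)² = (53/7 + 29)² = (256/7)² = 65536/49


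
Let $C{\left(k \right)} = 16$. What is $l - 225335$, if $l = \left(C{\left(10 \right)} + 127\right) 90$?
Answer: $-212465$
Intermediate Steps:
$l = 12870$ ($l = \left(16 + 127\right) 90 = 143 \cdot 90 = 12870$)
$l - 225335 = 12870 - 225335 = -212465$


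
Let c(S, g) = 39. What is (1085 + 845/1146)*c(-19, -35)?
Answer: 16175315/382 ≈ 42344.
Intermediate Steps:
(1085 + 845/1146)*c(-19, -35) = (1085 + 845/1146)*39 = (1244255/1146)*39 = 16175315/382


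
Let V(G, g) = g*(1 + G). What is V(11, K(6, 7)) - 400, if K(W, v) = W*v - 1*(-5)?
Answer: 164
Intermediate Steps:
K(W, v) = 5 + W*v (K(W, v) = W*v + 5 = 5 + W*v)
V(11, K(6, 7)) - 400 = (5 + 6*7)*(1 + 11) - 400 = (5 + 42)*12 - 400 = 47*12 - 400 = 564 - 400 = 164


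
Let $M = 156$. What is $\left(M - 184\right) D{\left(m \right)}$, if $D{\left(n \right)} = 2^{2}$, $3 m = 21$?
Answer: $-112$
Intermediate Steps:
$m = 7$ ($m = \frac{1}{3} \cdot 21 = 7$)
$D{\left(n \right)} = 4$
$\left(M - 184\right) D{\left(m \right)} = \left(156 - 184\right) 4 = \left(-28\right) 4 = -112$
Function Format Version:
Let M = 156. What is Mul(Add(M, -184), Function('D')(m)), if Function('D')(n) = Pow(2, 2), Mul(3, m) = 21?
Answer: -112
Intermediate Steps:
m = 7 (m = Mul(Rational(1, 3), 21) = 7)
Function('D')(n) = 4
Mul(Add(M, -184), Function('D')(m)) = Mul(Add(156, -184), 4) = Mul(-28, 4) = -112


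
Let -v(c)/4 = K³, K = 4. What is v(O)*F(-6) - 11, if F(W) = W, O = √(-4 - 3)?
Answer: 1525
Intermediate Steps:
O = I*√7 (O = √(-7) = I*√7 ≈ 2.6458*I)
v(c) = -256 (v(c) = -4*4³ = -4*64 = -256)
v(O)*F(-6) - 11 = -256*(-6) - 11 = 1536 - 11 = 1525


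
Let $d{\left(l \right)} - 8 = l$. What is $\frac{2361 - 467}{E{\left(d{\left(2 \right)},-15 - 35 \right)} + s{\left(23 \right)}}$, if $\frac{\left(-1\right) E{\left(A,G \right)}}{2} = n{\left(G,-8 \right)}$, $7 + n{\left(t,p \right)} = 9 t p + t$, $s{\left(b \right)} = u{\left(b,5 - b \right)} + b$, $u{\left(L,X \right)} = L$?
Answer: $- \frac{947}{3520} \approx -0.26903$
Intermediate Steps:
$d{\left(l \right)} = 8 + l$
$s{\left(b \right)} = 2 b$ ($s{\left(b \right)} = b + b = 2 b$)
$n{\left(t,p \right)} = -7 + t + 9 p t$ ($n{\left(t,p \right)} = -7 + \left(9 t p + t\right) = -7 + \left(9 p t + t\right) = -7 + \left(t + 9 p t\right) = -7 + t + 9 p t$)
$E{\left(A,G \right)} = 14 + 142 G$ ($E{\left(A,G \right)} = - 2 \left(-7 + G + 9 \left(-8\right) G\right) = - 2 \left(-7 + G - 72 G\right) = - 2 \left(-7 - 71 G\right) = 14 + 142 G$)
$\frac{2361 - 467}{E{\left(d{\left(2 \right)},-15 - 35 \right)} + s{\left(23 \right)}} = \frac{2361 - 467}{\left(14 + 142 \left(-15 - 35\right)\right) + 2 \cdot 23} = \frac{1894}{\left(14 + 142 \left(-50\right)\right) + 46} = \frac{1894}{\left(14 - 7100\right) + 46} = \frac{1894}{-7086 + 46} = \frac{1894}{-7040} = 1894 \left(- \frac{1}{7040}\right) = - \frac{947}{3520}$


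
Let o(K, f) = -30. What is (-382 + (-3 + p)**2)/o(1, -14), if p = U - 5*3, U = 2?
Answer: 21/5 ≈ 4.2000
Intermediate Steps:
p = -13 (p = 2 - 5*3 = 2 - 15 = -13)
(-382 + (-3 + p)**2)/o(1, -14) = (-382 + (-3 - 13)**2)/(-30) = (-382 + (-16)**2)*(-1/30) = (-382 + 256)*(-1/30) = -126*(-1/30) = 21/5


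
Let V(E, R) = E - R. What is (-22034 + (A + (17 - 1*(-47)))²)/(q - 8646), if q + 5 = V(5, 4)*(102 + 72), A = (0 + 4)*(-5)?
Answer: 20098/8477 ≈ 2.3709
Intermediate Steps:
A = -20 (A = 4*(-5) = -20)
q = 169 (q = -5 + (5 - 1*4)*(102 + 72) = -5 + (5 - 4)*174 = -5 + 1*174 = -5 + 174 = 169)
(-22034 + (A + (17 - 1*(-47)))²)/(q - 8646) = (-22034 + (-20 + (17 - 1*(-47)))²)/(169 - 8646) = (-22034 + (-20 + (17 + 47))²)/(-8477) = (-22034 + (-20 + 64)²)*(-1/8477) = (-22034 + 44²)*(-1/8477) = (-22034 + 1936)*(-1/8477) = -20098*(-1/8477) = 20098/8477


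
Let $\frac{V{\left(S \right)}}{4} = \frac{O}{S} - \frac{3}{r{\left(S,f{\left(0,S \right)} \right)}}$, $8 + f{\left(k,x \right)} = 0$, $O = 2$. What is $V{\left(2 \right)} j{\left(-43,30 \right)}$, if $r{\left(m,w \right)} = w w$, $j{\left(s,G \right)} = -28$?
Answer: $- \frac{427}{4} \approx -106.75$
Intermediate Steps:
$f{\left(k,x \right)} = -8$ ($f{\left(k,x \right)} = -8 + 0 = -8$)
$r{\left(m,w \right)} = w^{2}$
$V{\left(S \right)} = - \frac{3}{16} + \frac{8}{S}$ ($V{\left(S \right)} = 4 \left(\frac{2}{S} - \frac{3}{\left(-8\right)^{2}}\right) = 4 \left(\frac{2}{S} - \frac{3}{64}\right) = 4 \left(- \frac{3}{64} + \frac{2}{S}\right) = - \frac{3}{16} + \frac{8}{S}$)
$V{\left(2 \right)} j{\left(-43,30 \right)} = \left(- \frac{3}{16} + \frac{8}{2}\right) \left(-28\right) = \left(- \frac{3}{16} + 8 \cdot \frac{1}{2}\right) \left(-28\right) = \left(- \frac{3}{16} + 4\right) \left(-28\right) = \frac{61}{16} \left(-28\right) = - \frac{427}{4}$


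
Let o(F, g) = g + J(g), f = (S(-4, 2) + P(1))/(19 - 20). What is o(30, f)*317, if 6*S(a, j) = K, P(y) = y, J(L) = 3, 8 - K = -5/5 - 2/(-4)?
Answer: 2219/12 ≈ 184.92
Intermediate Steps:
K = 17/2 (K = 8 - (-5/5 - 2/(-4)) = 8 - (-5*⅕ - 2*(-¼)) = 8 - (-1 + ½) = 8 - 1*(-½) = 8 + ½ = 17/2 ≈ 8.5000)
S(a, j) = 17/12 (S(a, j) = (⅙)*(17/2) = 17/12)
f = -29/12 (f = (17/12 + 1)/(19 - 20) = (29/12)/(-1) = (29/12)*(-1) = -29/12 ≈ -2.4167)
o(F, g) = 3 + g (o(F, g) = g + 3 = 3 + g)
o(30, f)*317 = (3 - 29/12)*317 = (7/12)*317 = 2219/12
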